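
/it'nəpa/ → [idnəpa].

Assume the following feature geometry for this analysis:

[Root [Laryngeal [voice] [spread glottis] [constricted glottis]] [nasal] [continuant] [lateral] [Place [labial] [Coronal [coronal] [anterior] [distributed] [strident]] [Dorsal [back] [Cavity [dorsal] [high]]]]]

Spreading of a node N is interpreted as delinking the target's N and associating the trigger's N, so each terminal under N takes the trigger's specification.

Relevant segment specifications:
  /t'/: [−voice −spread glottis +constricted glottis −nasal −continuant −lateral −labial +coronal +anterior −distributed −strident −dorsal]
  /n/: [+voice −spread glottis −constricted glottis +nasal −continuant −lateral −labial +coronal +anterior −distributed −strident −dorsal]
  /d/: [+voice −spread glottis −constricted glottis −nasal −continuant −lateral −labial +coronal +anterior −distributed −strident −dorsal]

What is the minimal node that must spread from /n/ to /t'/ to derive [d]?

Laryngeal

The alternation /t'/ → [d] changes [voice], [constricted glottis] and nothing else.
These terminals are all dominated by Laryngeal, and no proper subconstituent of Laryngeal covers them all; Laryngeal is their lowest common ancestor.
If Laryngeal spreads, every terminal under it takes /n/'s value, producing [d] as observed.
Had Root spread, [nasal] would have taken /n/'s value; it stays as in /t'/, confirming the spreading constituent is exactly Laryngeal.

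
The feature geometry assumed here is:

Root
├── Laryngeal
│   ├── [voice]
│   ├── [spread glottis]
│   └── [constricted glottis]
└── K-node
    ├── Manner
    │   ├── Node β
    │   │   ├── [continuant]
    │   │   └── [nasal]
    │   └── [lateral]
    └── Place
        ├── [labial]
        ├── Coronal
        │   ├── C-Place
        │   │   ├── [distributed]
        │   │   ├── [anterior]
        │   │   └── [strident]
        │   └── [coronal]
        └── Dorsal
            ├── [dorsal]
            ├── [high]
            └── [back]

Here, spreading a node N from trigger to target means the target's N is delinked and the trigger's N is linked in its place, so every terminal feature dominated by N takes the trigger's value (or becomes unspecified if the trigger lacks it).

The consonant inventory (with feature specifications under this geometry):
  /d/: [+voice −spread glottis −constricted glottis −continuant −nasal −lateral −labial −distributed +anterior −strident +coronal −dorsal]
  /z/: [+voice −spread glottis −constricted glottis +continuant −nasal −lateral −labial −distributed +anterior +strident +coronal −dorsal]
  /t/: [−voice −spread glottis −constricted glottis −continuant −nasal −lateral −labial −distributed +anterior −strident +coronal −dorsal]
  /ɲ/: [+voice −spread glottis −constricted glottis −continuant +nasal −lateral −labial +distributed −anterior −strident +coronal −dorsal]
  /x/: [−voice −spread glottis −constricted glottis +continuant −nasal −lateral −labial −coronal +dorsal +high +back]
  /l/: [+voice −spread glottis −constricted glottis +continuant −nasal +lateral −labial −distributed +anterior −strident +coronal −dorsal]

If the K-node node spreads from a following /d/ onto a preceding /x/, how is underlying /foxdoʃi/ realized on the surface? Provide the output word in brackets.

[fotdoʃi]

The K-node node dominates the terminals [continuant], [nasal], [lateral], [labial], [distributed], [anterior], [strident], [coronal], [dorsal], [high], [back].
The target acquires /d/'s values for everything under K-node — [−continuant], [−nasal], [−lateral], [−labial], [−distributed], [+anterior], [−strident], [+coronal], [−dorsal] — while keeping its own [voice], [spread glottis], [constricted glottis].
The resulting bundle matches /t/ in the inventory; substituting it for /x/ gives [fotdoʃi].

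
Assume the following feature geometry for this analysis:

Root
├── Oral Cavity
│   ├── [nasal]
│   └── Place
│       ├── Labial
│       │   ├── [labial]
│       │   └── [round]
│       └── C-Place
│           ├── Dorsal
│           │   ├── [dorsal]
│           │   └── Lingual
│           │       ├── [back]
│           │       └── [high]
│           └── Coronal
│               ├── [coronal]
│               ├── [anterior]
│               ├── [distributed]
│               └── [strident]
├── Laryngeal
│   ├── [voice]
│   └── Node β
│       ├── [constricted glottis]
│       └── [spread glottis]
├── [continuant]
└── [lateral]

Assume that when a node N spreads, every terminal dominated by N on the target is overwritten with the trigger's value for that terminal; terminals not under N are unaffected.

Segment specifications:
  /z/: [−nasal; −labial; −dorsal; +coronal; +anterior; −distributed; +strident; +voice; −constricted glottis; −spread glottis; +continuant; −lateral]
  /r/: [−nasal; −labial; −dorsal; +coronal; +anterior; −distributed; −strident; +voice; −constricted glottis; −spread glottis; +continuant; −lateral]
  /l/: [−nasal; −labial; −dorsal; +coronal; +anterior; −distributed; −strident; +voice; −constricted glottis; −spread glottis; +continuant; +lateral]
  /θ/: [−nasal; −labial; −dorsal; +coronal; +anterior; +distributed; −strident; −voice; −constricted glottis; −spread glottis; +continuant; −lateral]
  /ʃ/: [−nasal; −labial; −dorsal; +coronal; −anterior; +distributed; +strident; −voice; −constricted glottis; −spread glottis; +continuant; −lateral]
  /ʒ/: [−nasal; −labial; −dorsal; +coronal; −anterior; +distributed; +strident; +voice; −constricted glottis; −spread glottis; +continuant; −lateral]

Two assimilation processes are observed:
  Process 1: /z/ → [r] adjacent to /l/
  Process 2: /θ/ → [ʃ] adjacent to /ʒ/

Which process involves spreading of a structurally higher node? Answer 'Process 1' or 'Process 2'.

Process 2

Process 1: the feature that changes is [strident]; the minimal node is [strident] (depth 5).
Process 2: the features that change are [anterior], [strident]; the minimal node is Coronal (depth 4).
Coronal (depth 4) sits above [strident] (depth 5), making Process 2 the one with the higher spreading node.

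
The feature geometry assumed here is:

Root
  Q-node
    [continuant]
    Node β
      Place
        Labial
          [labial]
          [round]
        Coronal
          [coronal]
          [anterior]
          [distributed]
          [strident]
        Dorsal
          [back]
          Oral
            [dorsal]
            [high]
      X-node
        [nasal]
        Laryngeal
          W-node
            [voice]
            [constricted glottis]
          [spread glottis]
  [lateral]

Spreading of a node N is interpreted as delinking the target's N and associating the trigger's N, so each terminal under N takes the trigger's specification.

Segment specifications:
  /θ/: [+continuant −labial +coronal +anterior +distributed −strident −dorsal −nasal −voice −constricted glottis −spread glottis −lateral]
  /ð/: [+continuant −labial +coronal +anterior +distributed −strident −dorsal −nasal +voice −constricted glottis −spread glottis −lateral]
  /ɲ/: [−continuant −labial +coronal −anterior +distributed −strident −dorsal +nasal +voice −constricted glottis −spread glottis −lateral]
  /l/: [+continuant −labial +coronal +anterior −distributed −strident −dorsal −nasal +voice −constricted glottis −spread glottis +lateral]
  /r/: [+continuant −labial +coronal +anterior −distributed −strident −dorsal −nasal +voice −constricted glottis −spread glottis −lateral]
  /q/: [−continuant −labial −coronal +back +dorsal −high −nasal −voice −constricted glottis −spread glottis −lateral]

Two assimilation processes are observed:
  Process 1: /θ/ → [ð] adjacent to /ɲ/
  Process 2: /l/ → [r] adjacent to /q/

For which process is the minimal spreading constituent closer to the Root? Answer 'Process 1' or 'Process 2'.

Process 2

In Process 1, [voice] changes, so the minimal spreading node is [voice] at depth 6.
Process 2: the feature that changes is [lateral]; the minimal node is [lateral] (depth 1).
[lateral] is closer to Root than [voice], so Process 2 spreads the higher node.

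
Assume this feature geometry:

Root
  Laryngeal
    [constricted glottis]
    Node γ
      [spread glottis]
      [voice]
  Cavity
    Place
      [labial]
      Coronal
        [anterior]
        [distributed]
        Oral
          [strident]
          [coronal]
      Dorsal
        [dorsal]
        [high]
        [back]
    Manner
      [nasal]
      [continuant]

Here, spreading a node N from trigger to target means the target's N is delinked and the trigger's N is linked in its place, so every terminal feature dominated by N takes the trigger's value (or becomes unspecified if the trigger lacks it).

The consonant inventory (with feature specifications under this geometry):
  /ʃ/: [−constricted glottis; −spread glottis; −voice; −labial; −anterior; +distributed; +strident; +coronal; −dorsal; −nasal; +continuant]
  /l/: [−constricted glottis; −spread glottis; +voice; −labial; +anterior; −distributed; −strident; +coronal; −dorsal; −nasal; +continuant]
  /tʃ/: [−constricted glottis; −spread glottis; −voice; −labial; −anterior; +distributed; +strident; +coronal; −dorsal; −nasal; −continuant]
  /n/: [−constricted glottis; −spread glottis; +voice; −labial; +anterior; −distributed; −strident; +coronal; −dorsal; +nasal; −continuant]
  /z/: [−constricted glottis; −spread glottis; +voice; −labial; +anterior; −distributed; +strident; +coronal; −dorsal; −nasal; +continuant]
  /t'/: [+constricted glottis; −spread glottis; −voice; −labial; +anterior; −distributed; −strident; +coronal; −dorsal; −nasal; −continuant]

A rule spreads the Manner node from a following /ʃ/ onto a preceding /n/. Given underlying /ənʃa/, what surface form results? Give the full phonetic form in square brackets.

The Manner node dominates the terminals [nasal], [continuant].
The target acquires /ʃ/'s values for everything under Manner — [−nasal], [+continuant] — while keeping its own [constricted glottis], [spread glottis], [voice], ….
Among the inventory, only /l/ has exactly this specification, giving the surface form [əlʃa].

[əlʃa]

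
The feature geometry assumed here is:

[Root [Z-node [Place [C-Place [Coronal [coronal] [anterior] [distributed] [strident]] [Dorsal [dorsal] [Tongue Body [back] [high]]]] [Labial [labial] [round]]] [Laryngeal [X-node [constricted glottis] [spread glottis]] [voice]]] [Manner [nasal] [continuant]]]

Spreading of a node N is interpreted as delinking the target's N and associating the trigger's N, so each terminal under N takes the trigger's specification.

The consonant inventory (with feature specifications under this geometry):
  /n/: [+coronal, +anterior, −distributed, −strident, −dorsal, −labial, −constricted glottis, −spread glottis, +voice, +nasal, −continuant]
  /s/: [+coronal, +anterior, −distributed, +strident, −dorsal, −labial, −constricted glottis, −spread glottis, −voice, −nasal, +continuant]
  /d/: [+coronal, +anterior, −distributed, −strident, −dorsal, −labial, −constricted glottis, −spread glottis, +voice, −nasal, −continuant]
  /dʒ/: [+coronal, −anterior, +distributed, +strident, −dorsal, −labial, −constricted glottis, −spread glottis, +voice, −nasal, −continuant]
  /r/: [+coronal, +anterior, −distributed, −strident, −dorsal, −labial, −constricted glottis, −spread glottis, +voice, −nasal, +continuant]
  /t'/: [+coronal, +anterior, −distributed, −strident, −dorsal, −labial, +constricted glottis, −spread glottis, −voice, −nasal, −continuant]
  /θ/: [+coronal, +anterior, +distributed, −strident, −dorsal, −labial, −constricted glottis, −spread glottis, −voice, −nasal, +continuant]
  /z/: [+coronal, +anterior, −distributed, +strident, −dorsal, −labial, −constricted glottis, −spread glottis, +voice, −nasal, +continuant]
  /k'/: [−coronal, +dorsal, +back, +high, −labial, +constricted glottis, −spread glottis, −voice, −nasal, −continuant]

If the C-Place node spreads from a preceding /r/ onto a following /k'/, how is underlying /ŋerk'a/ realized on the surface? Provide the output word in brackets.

[ŋert'a]

The C-Place node dominates the terminals [coronal], [anterior], [distributed], [strident], [dorsal], [back], [high].
The target acquires /r/'s values for everything under C-Place — [+coronal], [+anterior], [−distributed], [−strident], [−dorsal] — while keeping its own [labial], [constricted glottis], [spread glottis], ….
This feature bundle is that of [t'], so /ŋerk'a/ surfaces as [ŋert'a].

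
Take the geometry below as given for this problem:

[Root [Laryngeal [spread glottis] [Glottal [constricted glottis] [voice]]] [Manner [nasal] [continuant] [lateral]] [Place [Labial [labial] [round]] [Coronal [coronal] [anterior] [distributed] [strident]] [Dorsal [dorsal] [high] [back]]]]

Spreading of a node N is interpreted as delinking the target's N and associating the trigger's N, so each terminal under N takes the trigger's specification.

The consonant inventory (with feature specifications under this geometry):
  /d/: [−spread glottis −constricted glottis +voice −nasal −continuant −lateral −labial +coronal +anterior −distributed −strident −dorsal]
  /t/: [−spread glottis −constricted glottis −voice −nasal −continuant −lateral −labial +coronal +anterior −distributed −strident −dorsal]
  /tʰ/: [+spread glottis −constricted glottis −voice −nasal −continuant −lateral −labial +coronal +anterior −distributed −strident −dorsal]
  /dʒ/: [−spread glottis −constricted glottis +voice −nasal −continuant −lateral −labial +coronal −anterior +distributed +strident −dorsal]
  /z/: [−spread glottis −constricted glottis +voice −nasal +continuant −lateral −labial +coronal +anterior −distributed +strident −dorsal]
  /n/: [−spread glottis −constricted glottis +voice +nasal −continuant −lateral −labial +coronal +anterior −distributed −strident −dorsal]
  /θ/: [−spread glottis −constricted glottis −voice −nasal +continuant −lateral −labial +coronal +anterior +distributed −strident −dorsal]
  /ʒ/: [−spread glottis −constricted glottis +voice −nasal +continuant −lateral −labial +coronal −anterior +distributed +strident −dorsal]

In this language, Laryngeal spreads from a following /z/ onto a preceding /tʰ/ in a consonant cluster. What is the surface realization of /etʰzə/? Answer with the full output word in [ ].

The Laryngeal node dominates the terminals [spread glottis], [constricted glottis], [voice].
After delinking /tʰ/'s Laryngeal and linking /z/'s, the affected terminals become [−spread glottis], [−constricted glottis], [+voice]; [nasal], [continuant], [lateral], … (outside Laryngeal) are retained from /tʰ/.
This feature bundle is that of [d], so /etʰzə/ surfaces as [edzə].

[edzə]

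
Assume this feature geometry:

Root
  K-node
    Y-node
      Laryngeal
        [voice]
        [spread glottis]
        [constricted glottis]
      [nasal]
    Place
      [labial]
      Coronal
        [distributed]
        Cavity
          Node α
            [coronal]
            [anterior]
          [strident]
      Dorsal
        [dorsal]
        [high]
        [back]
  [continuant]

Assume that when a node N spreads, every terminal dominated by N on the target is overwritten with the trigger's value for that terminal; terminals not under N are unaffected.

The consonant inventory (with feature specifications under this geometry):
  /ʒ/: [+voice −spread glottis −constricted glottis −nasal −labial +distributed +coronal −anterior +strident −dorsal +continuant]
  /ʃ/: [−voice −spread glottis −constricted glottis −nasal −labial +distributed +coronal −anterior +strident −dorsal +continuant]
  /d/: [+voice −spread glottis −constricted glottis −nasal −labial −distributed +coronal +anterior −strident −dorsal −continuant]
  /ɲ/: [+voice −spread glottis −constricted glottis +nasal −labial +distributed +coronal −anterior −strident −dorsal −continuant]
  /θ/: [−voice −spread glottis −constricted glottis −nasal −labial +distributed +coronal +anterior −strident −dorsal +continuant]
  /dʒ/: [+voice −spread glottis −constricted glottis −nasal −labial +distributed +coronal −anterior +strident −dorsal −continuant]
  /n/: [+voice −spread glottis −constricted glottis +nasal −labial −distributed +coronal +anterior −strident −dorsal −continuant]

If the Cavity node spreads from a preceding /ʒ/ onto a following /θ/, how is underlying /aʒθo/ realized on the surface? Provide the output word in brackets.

The Cavity node dominates the terminals [coronal], [anterior], [strident].
The target acquires /ʒ/'s values for everything under Cavity — [+coronal], [−anterior], [+strident] — while keeping its own [voice], [spread glottis], [constricted glottis], ….
Among the inventory, only /ʃ/ has exactly this specification, giving the surface form [aʒʃo].

[aʒʃo]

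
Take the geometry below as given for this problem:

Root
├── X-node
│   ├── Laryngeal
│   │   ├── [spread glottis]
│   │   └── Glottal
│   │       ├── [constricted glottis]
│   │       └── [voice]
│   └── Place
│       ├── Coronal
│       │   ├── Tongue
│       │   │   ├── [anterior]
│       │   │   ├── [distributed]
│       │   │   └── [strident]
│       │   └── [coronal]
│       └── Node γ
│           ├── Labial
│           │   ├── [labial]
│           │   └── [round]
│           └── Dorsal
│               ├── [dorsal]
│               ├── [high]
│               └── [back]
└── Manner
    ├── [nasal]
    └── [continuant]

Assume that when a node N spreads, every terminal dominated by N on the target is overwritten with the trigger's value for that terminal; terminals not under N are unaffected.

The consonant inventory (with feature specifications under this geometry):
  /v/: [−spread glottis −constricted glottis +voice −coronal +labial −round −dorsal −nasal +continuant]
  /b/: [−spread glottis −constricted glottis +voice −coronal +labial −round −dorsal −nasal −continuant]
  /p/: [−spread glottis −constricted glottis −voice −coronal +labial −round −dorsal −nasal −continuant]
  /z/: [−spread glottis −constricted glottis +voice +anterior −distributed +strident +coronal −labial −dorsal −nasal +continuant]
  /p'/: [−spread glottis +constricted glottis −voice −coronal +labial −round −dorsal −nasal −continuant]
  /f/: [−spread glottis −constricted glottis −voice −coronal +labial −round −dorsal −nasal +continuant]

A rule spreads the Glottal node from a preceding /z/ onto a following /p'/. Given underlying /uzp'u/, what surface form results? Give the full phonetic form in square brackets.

[uzbu]

The Glottal node dominates the terminals [constricted glottis], [voice].
After delinking /p'/'s Glottal and linking /z/'s, the affected terminals become [−constricted glottis], [+voice]; [spread glottis], [coronal], [labial], … (outside Glottal) are retained from /p'/.
The resulting bundle matches /b/ in the inventory; substituting it for /p'/ gives [uzbu].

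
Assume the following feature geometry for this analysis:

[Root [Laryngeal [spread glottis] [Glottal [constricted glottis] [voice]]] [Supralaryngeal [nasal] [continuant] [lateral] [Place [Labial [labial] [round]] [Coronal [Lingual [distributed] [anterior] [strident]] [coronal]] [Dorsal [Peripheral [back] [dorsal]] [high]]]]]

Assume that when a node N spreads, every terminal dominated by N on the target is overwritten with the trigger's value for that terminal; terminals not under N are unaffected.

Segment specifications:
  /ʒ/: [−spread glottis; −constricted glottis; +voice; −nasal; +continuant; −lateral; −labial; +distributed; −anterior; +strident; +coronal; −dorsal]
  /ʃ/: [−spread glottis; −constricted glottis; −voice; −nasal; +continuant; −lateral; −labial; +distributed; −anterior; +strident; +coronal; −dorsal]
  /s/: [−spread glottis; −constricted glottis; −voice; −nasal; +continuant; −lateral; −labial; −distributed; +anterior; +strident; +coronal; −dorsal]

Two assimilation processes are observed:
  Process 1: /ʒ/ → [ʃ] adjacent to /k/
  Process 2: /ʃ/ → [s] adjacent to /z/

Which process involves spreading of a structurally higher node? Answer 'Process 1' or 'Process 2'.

In Process 1, [voice] changes, so the minimal spreading node is [voice] at depth 3.
Process 2: the features that change are [anterior], [distributed]; the minimal node is Lingual (depth 4).
[voice] (depth 3) sits above Lingual (depth 4), making Process 1 the one with the higher spreading node.

Process 1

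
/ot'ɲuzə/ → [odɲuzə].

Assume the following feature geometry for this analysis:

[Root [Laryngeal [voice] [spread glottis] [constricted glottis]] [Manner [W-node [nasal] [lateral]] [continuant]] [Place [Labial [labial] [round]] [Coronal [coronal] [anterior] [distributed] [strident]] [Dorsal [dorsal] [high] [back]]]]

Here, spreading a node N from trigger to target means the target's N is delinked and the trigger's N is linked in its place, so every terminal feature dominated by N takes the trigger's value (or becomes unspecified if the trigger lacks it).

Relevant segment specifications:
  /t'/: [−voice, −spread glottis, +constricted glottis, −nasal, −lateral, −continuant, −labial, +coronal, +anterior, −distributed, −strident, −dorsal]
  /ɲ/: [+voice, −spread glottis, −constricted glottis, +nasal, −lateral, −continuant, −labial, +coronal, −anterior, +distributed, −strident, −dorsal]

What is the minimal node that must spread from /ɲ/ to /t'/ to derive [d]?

Comparing /t'/ with its surface form [d], the features that change are [voice], [constricted glottis].
In this geometry the lowest node dominating all of them is Laryngeal: every daughter of Laryngeal dominates only a proper subset, so no lower node suffices.
If Laryngeal spreads, every terminal under it takes /ɲ/'s value, producing [d] as observed.
[distributed], [anterior] — on which /ɲ/ differs from /t'/ — are unchanged, so Root cannot have spread; the constituent is no larger than Laryngeal.

Laryngeal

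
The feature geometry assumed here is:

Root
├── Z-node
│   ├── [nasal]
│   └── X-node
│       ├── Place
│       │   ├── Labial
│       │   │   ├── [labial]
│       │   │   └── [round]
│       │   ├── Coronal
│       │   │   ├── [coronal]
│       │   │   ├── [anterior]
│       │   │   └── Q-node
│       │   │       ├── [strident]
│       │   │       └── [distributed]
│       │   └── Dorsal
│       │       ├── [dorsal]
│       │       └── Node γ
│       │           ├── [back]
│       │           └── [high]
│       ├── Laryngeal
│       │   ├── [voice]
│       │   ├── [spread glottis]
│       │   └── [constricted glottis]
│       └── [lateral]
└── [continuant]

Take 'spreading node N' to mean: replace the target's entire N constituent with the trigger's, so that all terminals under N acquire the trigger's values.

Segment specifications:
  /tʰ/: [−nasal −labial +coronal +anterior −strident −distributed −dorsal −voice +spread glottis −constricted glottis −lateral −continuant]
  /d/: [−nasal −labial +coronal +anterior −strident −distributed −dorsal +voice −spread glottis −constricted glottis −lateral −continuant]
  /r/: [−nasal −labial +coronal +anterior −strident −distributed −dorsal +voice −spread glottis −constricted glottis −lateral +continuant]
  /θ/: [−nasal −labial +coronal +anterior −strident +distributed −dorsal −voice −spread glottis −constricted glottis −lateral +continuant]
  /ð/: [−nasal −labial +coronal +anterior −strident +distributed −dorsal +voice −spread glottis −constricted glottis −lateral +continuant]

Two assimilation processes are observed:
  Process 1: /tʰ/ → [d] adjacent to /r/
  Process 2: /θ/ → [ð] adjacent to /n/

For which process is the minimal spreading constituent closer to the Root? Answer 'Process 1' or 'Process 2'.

Process 1: the features that change are [voice], [spread glottis]; the minimal node is Laryngeal (depth 3).
Process 2: the feature that changes is [voice]; the minimal node is [voice] (depth 4).
Depth 3 < depth 4; Process 1 involves the structurally higher constituent Laryngeal.

Process 1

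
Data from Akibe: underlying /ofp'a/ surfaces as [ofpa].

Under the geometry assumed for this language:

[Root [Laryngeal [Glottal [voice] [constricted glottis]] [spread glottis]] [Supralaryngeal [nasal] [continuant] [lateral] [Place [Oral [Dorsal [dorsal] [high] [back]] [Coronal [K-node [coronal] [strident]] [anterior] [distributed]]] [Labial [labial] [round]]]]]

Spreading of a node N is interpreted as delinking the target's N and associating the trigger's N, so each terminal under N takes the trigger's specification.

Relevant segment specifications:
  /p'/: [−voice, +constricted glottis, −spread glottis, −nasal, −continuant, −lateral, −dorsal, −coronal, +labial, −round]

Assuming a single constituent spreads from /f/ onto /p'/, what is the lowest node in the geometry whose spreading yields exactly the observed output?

/p'/ and [p] differ in [constricted glottis]; every other specified feature is identical.
With a single altered terminal, the smallest constituent that could spread is that terminal — [constricted glottis].
[continuant] stays as in /p'/ although /f/ differs there, so no node dominating it spread; among the remaining candidates [constricted glottis] is the lowest that derives the output.

[constricted glottis]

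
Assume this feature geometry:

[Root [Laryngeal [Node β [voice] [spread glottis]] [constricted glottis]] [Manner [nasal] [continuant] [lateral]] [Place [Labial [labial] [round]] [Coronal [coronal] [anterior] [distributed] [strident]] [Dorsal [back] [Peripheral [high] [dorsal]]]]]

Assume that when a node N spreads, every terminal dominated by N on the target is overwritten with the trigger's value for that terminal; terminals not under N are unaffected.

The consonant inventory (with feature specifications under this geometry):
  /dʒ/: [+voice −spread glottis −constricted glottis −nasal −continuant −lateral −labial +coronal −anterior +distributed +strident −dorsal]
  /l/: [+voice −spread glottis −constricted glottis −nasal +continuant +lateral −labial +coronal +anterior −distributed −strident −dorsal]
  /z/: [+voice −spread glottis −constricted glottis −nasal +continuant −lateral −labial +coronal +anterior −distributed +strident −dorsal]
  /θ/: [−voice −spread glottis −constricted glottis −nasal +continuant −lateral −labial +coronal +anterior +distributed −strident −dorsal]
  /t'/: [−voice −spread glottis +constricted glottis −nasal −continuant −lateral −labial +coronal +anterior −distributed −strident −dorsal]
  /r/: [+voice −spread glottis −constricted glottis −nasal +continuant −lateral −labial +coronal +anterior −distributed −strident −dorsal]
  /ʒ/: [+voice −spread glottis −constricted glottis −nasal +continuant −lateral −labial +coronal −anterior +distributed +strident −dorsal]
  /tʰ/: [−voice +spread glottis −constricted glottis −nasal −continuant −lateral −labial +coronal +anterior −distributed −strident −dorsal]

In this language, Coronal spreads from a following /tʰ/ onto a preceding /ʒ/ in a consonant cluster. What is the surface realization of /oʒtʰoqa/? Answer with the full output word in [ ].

[ortʰoqa]

Coronal immediately or transitively dominates [coronal], [anterior], [distributed], [strident].
Spreading Coronal from /tʰ/ onto /ʒ/ replaces those values with /tʰ/'s: [+coronal], [+anterior], [−distributed], [−strident]. Features outside Coronal ([voice], [spread glottis], [constricted glottis], …) stay as in /ʒ/.
The resulting bundle matches /r/ in the inventory; substituting it for /ʒ/ gives [ortʰoqa].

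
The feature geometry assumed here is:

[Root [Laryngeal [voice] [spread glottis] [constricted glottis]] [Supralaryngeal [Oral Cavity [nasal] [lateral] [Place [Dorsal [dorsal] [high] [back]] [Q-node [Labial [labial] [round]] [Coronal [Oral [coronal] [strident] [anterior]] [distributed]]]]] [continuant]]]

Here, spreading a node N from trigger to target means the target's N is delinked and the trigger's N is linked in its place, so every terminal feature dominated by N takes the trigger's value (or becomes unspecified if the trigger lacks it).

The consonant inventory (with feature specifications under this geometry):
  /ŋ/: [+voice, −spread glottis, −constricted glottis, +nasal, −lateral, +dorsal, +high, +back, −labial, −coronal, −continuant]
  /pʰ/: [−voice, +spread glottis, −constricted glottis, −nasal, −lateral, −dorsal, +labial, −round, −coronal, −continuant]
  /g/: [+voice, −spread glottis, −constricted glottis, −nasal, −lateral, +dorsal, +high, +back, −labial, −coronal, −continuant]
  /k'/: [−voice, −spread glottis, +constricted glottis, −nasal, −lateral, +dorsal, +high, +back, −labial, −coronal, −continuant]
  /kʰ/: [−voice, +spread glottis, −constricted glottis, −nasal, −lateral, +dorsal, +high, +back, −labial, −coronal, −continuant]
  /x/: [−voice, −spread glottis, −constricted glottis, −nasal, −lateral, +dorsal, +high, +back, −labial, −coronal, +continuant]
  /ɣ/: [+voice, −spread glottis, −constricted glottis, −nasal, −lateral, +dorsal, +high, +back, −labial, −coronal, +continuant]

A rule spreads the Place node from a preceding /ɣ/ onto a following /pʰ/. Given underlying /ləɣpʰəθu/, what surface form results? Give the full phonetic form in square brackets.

Place immediately or transitively dominates [dorsal], [high], [back], [labial], [round], [coronal], [strident], [anterior], [distributed].
Spreading Place from /ɣ/ onto /pʰ/ replaces those values with /ɣ/'s: [+dorsal], [+high], [+back], [−labial], [−coronal]. Features outside Place ([voice], [spread glottis], [constricted glottis], …) stay as in /pʰ/.
Among the inventory, only /kʰ/ has exactly this specification, giving the surface form [ləɣkʰəθu].

[ləɣkʰəθu]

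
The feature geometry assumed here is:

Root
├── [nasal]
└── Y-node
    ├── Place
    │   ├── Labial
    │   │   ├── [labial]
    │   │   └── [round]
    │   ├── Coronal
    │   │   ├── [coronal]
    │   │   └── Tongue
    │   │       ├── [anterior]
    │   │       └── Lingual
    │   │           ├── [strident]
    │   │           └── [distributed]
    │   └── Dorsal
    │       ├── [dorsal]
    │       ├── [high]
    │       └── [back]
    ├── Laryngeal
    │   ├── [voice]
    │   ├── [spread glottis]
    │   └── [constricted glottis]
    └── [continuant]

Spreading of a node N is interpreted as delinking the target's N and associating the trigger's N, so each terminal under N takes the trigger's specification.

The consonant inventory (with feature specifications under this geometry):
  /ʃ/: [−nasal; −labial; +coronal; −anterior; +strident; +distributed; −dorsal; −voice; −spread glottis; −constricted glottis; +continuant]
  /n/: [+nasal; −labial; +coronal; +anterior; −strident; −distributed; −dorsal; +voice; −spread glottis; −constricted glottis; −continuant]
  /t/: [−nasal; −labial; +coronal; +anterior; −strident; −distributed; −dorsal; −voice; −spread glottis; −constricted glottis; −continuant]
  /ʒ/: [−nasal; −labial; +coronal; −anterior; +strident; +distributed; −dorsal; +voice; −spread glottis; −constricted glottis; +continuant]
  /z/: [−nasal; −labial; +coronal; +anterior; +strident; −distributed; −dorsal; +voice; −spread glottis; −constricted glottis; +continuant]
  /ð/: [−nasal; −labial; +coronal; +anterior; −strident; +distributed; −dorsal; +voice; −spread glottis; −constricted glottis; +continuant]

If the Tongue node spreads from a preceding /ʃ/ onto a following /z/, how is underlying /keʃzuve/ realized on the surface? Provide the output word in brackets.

Terminals under Tongue in this geometry: [anterior], [strident], [distributed].
The target acquires /ʃ/'s values for everything under Tongue — [−anterior], [+strident], [+distributed] — while keeping its own [nasal], [labial], [coronal], ….
Among the inventory, only /ʒ/ has exactly this specification, giving the surface form [keʃʒuve].

[keʃʒuve]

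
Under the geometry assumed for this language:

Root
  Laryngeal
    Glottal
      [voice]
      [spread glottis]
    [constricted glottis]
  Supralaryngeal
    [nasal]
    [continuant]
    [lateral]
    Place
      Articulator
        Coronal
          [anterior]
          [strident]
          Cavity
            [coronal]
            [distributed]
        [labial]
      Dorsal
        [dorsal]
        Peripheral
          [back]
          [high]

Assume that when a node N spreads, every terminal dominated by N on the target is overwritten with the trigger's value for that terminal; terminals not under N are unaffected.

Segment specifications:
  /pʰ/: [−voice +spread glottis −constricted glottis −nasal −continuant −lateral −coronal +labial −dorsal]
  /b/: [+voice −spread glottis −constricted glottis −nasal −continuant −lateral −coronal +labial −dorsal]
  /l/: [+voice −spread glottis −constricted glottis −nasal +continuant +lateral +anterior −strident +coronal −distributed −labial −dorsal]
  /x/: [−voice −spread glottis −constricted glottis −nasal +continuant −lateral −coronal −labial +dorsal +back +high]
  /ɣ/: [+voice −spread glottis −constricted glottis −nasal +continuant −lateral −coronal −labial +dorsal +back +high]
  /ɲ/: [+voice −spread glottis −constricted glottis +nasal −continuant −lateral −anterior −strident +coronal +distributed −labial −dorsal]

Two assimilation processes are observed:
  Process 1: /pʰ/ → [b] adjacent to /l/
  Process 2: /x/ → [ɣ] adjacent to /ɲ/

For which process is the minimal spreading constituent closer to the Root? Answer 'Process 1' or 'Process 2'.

Process 1

Process 1 alters [voice], [spread glottis]; the lowest common ancestor is Glottal (depth 2 from Root).
Process 2: the feature that changes is [voice]; the minimal node is [voice] (depth 3).
Glottal is closer to Root than [voice], so Process 1 spreads the higher node.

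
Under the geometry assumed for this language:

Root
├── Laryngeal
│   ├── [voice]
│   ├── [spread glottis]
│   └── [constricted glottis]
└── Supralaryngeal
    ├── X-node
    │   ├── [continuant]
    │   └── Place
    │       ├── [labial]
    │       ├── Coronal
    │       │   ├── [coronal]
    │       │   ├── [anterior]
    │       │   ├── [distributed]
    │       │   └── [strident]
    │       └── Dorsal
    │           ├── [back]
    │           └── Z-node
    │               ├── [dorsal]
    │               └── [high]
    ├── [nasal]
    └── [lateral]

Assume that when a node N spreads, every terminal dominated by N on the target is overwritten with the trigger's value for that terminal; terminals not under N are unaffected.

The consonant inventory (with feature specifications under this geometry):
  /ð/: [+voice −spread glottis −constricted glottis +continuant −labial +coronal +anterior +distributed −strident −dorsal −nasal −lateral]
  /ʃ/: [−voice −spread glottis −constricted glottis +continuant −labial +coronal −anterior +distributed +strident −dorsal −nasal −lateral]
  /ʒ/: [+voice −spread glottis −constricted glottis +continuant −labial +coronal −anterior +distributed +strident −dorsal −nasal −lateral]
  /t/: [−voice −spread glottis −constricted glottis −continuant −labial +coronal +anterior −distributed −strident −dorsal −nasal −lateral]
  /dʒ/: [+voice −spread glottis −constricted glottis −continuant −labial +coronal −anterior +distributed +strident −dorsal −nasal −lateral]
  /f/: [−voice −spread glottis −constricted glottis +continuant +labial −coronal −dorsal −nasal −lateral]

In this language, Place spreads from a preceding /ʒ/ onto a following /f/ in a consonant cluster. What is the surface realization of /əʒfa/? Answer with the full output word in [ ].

[əʒʃa]

Terminals under Place in this geometry: [labial], [coronal], [anterior], [distributed], [strident], [back], [dorsal], [high].
The target acquires /ʒ/'s values for everything under Place — [−labial], [+coronal], [−anterior], [+distributed], [+strident], [−dorsal] — while keeping its own [voice], [spread glottis], [constricted glottis], ….
This feature bundle is that of [ʃ], so /əʒfa/ surfaces as [əʒʃa].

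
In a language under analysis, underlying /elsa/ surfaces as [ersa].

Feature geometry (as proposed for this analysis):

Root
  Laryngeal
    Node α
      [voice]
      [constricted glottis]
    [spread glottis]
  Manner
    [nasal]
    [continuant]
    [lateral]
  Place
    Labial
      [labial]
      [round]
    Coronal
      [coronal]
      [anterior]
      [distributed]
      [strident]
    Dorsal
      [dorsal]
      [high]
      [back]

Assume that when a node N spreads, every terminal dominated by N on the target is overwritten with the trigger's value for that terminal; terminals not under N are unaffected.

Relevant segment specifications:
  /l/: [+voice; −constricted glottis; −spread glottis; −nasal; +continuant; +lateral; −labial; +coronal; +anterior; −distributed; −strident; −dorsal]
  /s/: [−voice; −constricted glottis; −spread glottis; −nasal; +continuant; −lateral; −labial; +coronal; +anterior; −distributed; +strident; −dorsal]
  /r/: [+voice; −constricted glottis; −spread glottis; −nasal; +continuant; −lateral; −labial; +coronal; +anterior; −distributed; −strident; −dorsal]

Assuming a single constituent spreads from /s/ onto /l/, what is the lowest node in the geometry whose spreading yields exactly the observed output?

/l/ and [r] differ in [lateral]; every other specified feature is identical.
Since just one terminal is affected and it takes /s/'s value, spreading the terminal [lateral] alone is sufficient and minimal.
[strident], [voice] stay as in /l/ although /s/ differs there, so no node dominating them spread; among the remaining candidates [lateral] is the lowest that derives the output.

[lateral]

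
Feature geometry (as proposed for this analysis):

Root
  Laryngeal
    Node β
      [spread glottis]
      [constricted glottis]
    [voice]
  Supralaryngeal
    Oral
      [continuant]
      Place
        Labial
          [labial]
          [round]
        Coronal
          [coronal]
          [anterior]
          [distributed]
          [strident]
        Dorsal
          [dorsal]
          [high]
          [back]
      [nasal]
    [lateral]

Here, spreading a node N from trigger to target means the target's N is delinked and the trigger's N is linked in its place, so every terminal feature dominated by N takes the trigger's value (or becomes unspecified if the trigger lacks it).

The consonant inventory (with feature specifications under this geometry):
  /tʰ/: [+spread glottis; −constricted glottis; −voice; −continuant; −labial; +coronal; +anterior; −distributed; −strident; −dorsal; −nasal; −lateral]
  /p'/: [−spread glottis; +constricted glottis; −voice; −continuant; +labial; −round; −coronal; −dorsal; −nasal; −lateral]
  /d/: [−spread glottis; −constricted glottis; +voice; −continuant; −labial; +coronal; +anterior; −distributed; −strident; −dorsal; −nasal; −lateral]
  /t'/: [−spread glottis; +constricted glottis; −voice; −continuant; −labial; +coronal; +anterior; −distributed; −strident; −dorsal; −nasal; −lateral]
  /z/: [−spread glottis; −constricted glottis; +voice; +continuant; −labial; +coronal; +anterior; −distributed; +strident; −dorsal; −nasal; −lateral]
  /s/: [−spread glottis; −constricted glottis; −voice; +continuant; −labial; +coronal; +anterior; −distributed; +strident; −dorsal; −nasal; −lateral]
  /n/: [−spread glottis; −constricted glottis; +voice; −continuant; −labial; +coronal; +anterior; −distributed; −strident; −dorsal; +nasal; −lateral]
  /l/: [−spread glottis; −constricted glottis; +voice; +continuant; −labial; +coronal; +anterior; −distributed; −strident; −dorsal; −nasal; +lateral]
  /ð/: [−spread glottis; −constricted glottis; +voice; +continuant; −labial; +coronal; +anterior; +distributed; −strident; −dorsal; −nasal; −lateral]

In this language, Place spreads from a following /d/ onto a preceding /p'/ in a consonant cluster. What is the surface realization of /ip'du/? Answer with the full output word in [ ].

Terminals under Place in this geometry: [labial], [round], [coronal], [anterior], [distributed], [strident], [dorsal], [high], [back].
After delinking /p'/'s Place and linking /d/'s, the affected terminals become [−labial], [+coronal], [+anterior], [−distributed], [−strident], [−dorsal]; [spread glottis], [constricted glottis], [voice], … (outside Place) are retained from /p'/.
The resulting bundle matches /t'/ in the inventory; substituting it for /p'/ gives [it'du].

[it'du]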